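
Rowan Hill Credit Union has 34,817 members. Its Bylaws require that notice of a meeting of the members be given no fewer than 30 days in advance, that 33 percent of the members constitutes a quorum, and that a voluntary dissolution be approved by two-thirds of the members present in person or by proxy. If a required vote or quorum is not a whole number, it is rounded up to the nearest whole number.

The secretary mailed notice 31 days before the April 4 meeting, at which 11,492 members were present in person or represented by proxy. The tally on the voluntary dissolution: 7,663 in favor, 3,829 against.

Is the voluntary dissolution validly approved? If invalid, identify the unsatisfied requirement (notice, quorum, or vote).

Notice: 31 days given; 30 required. Satisfied.
Quorum: 33% of 34,817 = 11,489.61, rounded up to 11,490; 11,492 present. Satisfied.
Vote: requires two-thirds of those present (11,492); 2/3 of 11492 = 7661.33, rounded up to 7662, so 7,662 needed; 7,663 in favor. Satisfied.

Valid — all requirements satisfied.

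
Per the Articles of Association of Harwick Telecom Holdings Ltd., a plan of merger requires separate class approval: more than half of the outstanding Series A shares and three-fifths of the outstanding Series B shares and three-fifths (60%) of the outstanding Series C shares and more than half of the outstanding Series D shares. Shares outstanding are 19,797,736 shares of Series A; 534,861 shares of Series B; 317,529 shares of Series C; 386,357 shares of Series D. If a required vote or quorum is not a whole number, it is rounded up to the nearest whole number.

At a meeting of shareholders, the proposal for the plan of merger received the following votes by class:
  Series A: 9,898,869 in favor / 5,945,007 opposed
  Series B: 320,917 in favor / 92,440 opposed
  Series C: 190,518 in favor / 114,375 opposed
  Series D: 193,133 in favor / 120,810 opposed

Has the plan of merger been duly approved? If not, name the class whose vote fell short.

Series A: a majority of 19797736 is 9898869; 9,898,869 required, 9,898,869 in favor — approved.
Series B: 3/5 of 534861 = 320916.60, rounded up to 320917; 320,917 required, 320,917 in favor — approved.
Series C: 3/5 of 317529 = 190517.40, rounded up to 190518; 190,518 required, 190,518 in favor — approved.
Series D: a majority of 386357 is 193179; 193,179 required, 193,133 in favor — not approved.

Not approved — the Series D shares did not give the required vote.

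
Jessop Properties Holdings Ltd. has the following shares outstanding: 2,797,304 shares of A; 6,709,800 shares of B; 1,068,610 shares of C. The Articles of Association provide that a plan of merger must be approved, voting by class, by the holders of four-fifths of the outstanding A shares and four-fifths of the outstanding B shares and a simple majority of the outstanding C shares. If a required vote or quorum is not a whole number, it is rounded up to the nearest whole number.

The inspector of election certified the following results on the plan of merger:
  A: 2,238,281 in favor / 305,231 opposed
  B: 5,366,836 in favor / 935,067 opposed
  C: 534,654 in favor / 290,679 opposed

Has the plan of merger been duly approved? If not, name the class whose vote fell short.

A: 4/5 of 2797304 = 2237843.20, rounded up to 2237844; 2,237,844 required, 2,238,281 in favor — approved.
B: 4/5 of 6709800 = 5367840; 5,367,840 required, 5,366,836 in favor — not approved.
C: a majority of 1068610 is 534306; 534,306 required, 534,654 in favor — approved.

Not approved — the B shares did not give the required vote.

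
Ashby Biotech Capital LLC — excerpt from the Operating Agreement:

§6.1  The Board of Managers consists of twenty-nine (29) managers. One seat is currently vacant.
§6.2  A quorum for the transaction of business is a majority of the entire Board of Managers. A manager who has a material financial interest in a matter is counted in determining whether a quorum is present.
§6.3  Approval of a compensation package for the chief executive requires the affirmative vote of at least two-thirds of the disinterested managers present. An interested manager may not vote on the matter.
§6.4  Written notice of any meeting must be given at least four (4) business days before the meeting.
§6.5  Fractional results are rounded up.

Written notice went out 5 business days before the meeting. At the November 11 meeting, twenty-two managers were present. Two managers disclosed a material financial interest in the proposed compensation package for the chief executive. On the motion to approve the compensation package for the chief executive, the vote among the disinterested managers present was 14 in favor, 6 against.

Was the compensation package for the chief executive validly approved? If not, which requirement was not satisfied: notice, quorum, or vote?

Valid — all requirements satisfied.

Notice: 5 business days given; 4 required (5 ≥ 4). Satisfied.
Quorum: 22 present (interested managers count toward quorum); quorum is 15. Satisfied.
Vote: the compensation package for the chief executive requires two-thirds of the disinterested managers present (22 − 2 = 20). 2/3 of 20 = 13.33, rounded up to 14, so 14 affirmative votes are needed; 14 voted in favor. Satisfied.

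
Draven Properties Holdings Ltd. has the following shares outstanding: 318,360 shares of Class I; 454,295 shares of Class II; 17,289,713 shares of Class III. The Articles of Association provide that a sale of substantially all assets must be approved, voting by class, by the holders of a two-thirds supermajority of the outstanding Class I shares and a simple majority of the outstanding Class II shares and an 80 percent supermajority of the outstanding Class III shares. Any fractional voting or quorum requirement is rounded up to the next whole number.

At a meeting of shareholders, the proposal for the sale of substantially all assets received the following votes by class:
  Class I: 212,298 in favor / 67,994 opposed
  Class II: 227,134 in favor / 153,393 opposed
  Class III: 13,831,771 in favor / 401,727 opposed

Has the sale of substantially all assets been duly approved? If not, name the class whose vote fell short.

Class I: 2/3 of 318360 = 212240; 212,240 required, 212,298 in favor — approved.
Class II: a majority of 454295 is 227148; 227,148 required, 227,134 in favor — not approved.
Class III: 4/5 of 17289713 = 13831770.40, rounded up to 13831771; 13,831,771 required, 13,831,771 in favor — approved.

Not approved — the Class II shares did not give the required vote.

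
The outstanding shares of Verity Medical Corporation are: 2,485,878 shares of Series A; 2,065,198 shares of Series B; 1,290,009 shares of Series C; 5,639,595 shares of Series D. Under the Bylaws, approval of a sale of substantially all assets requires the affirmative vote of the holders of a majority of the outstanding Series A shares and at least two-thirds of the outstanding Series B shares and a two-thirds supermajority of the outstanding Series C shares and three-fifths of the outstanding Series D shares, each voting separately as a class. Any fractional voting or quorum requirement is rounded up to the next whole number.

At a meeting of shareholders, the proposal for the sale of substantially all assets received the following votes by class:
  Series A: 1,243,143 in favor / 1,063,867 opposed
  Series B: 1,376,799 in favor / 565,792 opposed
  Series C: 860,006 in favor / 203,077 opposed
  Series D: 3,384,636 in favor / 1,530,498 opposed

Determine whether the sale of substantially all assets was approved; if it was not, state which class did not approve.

Approved — every class gave the required vote.

Series A: a majority of 2485878 is 1242940; 1,242,940 required, 1,243,143 in favor — approved.
Series B: 2/3 of 2065198 = 1376798.67, rounded up to 1376799; 1,376,799 required, 1,376,799 in favor — approved.
Series C: 2/3 of 1290009 = 860006; 860,006 required, 860,006 in favor — approved.
Series D: 3/5 of 5639595 = 3383757; 3,383,757 required, 3,384,636 in favor — approved.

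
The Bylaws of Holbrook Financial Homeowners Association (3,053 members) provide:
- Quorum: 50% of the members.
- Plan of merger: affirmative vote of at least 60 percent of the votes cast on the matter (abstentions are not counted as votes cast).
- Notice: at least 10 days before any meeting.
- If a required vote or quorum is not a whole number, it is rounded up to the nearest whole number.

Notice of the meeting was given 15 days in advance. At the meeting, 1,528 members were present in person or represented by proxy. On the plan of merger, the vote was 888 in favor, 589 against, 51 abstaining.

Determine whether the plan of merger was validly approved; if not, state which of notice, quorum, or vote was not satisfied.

Notice: 15 days given; 10 required. Satisfied.
Quorum: 50% of 3,053 = 1,526.50, rounded up to 1,527; 1,528 present. Satisfied.
Vote: requires three-fifths of the votes cast (1,528 − 51 abstaining = 1,477); 3/5 of 1477 = 886.20, rounded up to 887, so 887 needed; 888 in favor. Satisfied.

Valid — all requirements satisfied.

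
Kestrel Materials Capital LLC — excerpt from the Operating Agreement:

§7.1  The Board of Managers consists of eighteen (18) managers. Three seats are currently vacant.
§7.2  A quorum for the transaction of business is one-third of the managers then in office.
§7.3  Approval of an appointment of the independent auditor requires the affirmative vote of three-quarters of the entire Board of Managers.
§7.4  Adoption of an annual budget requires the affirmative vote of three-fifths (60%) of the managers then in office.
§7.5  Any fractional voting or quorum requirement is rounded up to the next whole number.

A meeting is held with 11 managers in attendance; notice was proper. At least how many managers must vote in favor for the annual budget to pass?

The annual budget requires three-fifths of the managers then in office (15).
3/5 of 15 = 9.

9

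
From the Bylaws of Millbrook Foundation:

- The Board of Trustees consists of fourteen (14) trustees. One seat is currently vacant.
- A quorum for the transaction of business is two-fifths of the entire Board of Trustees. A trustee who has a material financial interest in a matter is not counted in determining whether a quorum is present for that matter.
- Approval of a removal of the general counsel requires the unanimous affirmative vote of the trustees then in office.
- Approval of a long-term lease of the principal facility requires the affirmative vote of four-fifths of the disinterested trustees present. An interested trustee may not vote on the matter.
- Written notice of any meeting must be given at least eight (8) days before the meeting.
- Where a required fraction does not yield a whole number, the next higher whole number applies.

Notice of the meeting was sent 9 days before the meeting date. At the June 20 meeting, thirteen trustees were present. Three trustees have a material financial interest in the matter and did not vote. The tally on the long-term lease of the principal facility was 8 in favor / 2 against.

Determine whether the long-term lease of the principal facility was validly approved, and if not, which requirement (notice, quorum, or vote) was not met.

Valid — all requirements satisfied.

Notice: 9 days given; 8 required (9 ≥ 8). Satisfied.
Quorum: 13 present, but the 3 interested trustees do not count, leaving 10. Quorum is 6. Satisfied.
Vote: the long-term lease of the principal facility requires four-fifths of the disinterested trustees present (13 − 3 = 10). 4/5 of 10 = 8, so 8 affirmative votes are needed; 8 voted in favor. Satisfied.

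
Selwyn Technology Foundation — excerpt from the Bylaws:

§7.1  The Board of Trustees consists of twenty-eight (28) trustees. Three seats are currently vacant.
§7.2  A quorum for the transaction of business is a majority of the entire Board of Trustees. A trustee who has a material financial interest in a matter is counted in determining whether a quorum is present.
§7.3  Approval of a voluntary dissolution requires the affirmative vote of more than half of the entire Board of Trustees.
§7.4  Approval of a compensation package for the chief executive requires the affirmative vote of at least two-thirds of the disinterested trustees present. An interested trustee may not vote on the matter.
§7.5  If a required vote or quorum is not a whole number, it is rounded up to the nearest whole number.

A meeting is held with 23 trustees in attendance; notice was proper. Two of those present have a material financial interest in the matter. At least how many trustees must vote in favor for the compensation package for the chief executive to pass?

The compensation package for the chief executive requires two-thirds of the disinterested trustees present (23 − 2 = 21).
2/3 of 21 = 14.

14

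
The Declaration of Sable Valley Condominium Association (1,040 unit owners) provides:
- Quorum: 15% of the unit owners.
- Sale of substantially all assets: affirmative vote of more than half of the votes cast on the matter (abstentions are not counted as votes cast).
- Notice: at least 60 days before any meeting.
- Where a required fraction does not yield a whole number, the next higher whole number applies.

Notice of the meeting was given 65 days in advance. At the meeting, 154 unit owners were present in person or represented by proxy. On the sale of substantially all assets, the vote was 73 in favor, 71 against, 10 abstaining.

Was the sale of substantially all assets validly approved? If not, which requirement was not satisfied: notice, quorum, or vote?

Invalid — quorum requirement not satisfied.

Notice: 65 days given; 60 required. Satisfied.
Quorum: 15% of 1,040 = 156; 154 present. Not satisfied.
Vote: requires a majority of the votes cast (154 − 10 abstaining = 144); a majority of 144 is 73, so 73 needed; 73 in favor. Satisfied.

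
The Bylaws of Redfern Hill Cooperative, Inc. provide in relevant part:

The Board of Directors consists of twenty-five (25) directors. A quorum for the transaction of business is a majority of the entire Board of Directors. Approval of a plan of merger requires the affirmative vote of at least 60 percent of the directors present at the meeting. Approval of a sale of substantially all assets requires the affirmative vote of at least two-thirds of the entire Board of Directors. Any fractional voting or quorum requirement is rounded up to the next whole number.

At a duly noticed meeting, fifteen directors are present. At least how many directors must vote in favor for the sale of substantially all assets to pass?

17

The sale of substantially all assets requires two-thirds of the entire Board of Directors (25).
2/3 of 25 = 16.67, rounded up to 17.
(Only 15 can vote, so the sale of substantially all assets cannot pass at this meeting, but the required vote is still 17.)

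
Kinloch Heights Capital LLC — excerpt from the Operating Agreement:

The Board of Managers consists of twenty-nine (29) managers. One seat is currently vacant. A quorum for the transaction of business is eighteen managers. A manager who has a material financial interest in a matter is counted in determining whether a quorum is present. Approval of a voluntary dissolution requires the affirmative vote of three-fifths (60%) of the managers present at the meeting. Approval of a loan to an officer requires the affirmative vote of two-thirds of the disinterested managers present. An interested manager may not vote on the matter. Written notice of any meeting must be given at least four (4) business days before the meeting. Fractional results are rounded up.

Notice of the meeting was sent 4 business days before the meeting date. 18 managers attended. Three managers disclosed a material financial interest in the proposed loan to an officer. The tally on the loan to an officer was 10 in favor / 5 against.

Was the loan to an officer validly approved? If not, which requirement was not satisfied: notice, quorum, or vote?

Valid — all requirements satisfied.

Notice: 4 business days given; 4 required (4 ≥ 4). Satisfied.
Quorum: 18 present (interested managers count toward quorum); quorum is 18. Satisfied.
Vote: the loan to an officer requires two-thirds of the disinterested managers present (18 − 3 = 15). 2/3 of 15 = 10, so 10 affirmative votes are needed; 10 voted in favor. Satisfied.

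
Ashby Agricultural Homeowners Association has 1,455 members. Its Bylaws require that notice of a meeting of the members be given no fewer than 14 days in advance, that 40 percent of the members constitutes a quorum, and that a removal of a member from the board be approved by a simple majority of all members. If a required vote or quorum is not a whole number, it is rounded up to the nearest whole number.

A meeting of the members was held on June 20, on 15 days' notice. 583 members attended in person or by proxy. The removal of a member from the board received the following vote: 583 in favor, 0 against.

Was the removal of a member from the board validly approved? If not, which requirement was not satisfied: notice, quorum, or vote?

Notice: 15 days given; 14 required. Satisfied.
Quorum: 40% of 1,455 = 582; 583 present. Satisfied.
Vote: requires a majority of all members (1,455); a majority of 1455 is 728, so 728 needed; 583 in favor. Not satisfied.

Invalid — vote requirement not satisfied.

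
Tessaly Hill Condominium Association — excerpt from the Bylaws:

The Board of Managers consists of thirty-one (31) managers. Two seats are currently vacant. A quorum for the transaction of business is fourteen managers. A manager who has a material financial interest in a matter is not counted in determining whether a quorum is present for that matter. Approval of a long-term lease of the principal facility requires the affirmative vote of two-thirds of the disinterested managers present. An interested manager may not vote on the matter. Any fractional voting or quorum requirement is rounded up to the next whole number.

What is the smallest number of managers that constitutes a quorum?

14

The quorum is fixed at 14.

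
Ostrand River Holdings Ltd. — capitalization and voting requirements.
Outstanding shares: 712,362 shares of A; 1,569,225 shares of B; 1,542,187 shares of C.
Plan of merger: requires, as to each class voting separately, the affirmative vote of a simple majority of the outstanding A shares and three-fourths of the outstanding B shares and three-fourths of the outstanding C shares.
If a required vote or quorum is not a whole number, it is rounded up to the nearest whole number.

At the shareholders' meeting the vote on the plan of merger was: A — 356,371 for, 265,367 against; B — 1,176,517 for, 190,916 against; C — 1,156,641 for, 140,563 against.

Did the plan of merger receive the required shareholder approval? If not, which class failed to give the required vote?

A: a majority of 712362 is 356182; 356,182 required, 356,371 in favor — approved.
B: 3/4 of 1569225 = 1176918.75, rounded up to 1176919; 1,176,919 required, 1,176,517 in favor — not approved.
C: 3/4 of 1542187 = 1156640.25, rounded up to 1156641; 1,156,641 required, 1,156,641 in favor — approved.

Not approved — the B shares did not give the required vote.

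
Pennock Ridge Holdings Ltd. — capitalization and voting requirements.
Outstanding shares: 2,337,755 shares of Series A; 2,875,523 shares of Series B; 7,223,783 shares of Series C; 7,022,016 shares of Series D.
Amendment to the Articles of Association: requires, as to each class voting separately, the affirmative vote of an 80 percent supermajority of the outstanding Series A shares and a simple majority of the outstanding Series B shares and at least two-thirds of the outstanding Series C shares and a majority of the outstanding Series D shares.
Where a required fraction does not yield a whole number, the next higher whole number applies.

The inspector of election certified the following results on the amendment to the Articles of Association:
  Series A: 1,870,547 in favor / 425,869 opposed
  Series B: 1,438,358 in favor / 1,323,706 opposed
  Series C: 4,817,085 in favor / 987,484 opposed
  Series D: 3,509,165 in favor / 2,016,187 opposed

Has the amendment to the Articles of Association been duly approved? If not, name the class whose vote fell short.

Not approved — the Series D shares did not give the required vote.

Series A: 4/5 of 2337755 = 1870204; 1,870,204 required, 1,870,547 in favor — approved.
Series B: a majority of 2875523 is 1437762; 1,437,762 required, 1,438,358 in favor — approved.
Series C: 2/3 of 7223783 = 4815855.33, rounded up to 4815856; 4,815,856 required, 4,817,085 in favor — approved.
Series D: a majority of 7022016 is 3511009; 3,511,009 required, 3,509,165 in favor — not approved.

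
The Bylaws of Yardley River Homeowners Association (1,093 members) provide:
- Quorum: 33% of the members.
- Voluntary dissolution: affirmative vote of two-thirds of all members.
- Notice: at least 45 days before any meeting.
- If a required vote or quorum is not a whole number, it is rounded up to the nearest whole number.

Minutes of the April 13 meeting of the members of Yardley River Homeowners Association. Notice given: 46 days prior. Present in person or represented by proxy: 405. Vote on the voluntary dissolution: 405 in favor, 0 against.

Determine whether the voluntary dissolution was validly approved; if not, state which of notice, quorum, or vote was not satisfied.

Notice: 46 days given; 45 required. Satisfied.
Quorum: 33% of 1,093 = 360.69, rounded up to 361; 405 present. Satisfied.
Vote: requires two-thirds of all members (1,093); 2/3 of 1093 = 728.67, rounded up to 729, so 729 needed; 405 in favor. Not satisfied.

Invalid — vote requirement not satisfied.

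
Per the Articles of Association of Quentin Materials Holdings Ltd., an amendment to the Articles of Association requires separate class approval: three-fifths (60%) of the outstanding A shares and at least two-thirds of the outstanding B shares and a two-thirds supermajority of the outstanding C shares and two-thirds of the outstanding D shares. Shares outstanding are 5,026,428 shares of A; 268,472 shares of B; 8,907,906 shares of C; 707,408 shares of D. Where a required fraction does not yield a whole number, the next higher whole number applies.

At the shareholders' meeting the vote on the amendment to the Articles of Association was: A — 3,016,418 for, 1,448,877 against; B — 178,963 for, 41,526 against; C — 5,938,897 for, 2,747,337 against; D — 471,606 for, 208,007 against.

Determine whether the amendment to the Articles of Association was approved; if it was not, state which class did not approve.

Not approved — the B shares did not give the required vote.

A: 3/5 of 5026428 = 3015856.80, rounded up to 3015857; 3,015,857 required, 3,016,418 in favor — approved.
B: 2/3 of 268472 = 178981.33, rounded up to 178982; 178,982 required, 178,963 in favor — not approved.
C: 2/3 of 8907906 = 5938604; 5,938,604 required, 5,938,897 in favor — approved.
D: 2/3 of 707408 = 471605.33, rounded up to 471606; 471,606 required, 471,606 in favor — approved.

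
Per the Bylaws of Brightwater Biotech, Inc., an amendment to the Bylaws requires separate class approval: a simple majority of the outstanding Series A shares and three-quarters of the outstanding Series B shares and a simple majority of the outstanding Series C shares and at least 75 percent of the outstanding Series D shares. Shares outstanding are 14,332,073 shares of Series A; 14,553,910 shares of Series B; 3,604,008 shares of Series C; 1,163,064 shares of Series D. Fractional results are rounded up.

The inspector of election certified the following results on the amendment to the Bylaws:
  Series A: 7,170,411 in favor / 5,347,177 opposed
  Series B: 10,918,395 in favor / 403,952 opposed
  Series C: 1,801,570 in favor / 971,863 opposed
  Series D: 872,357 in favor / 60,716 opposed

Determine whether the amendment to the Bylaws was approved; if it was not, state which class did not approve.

Not approved — the Series C shares did not give the required vote.

Series A: a majority of 14332073 is 7166037; 7,166,037 required, 7,170,411 in favor — approved.
Series B: 3/4 of 14553910 = 10915432.50, rounded up to 10915433; 10,915,433 required, 10,918,395 in favor — approved.
Series C: a majority of 3604008 is 1802005; 1,802,005 required, 1,801,570 in favor — not approved.
Series D: 3/4 of 1163064 = 872298; 872,298 required, 872,357 in favor — approved.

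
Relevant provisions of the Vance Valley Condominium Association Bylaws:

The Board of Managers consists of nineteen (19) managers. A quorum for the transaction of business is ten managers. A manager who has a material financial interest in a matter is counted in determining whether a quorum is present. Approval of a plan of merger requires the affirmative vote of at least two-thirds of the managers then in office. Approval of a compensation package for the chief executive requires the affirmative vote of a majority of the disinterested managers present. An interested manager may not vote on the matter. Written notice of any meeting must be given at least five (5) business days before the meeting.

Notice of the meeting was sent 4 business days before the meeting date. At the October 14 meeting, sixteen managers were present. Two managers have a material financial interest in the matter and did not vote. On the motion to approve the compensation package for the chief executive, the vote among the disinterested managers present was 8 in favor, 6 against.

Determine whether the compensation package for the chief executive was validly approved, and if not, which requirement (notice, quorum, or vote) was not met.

Notice: 4 business days given; 5 required (4 < 5). Not satisfied.
Quorum: 16 present (interested managers count toward quorum); quorum is 10. Satisfied.
Vote: the compensation package for the chief executive requires a majority of the disinterested managers present (16 − 2 = 14). A majority of 14 is 8, so 8 affirmative votes are needed; 8 voted in favor. Satisfied.

Invalid — notice requirement not satisfied.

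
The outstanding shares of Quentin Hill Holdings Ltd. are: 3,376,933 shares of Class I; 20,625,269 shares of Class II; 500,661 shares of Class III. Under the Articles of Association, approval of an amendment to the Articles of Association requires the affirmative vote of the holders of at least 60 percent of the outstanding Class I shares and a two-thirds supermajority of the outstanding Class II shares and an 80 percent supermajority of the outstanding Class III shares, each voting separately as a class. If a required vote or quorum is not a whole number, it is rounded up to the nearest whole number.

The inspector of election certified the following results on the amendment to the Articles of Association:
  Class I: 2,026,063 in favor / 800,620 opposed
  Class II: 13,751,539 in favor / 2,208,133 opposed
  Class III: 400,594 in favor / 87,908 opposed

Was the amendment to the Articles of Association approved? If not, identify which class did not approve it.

Class I: 3/5 of 3376933 = 2026159.80, rounded up to 2026160; 2,026,160 required, 2,026,063 in favor — not approved.
Class II: 2/3 of 20625269 = 13750179.33, rounded up to 13750180; 13,750,180 required, 13,751,539 in favor — approved.
Class III: 4/5 of 500661 = 400528.80, rounded up to 400529; 400,529 required, 400,594 in favor — approved.

Not approved — the Class I shares did not give the required vote.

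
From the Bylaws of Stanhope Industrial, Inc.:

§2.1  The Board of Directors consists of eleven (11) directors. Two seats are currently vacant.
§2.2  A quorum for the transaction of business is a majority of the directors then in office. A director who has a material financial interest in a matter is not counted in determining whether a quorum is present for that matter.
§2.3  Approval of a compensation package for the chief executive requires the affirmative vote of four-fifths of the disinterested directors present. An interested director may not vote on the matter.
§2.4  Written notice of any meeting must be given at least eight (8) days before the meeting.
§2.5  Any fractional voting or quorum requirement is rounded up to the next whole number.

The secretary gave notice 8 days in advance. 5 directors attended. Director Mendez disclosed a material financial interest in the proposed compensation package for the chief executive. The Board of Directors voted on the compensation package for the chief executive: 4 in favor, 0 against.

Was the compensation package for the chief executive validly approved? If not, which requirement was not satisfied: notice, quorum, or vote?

Notice: 8 days given; 8 required (8 ≥ 8). Satisfied.
Quorum: 5 present, but the 1 interested director does not count, leaving 4. Quorum is 5. Not satisfied.
Vote: the compensation package for the chief executive requires four-fifths of the disinterested directors present (5 − 1 = 4). 4/5 of 4 = 3.20, rounded up to 4, so 4 affirmative votes are needed; 4 voted in favor. Satisfied. (Moot — without a quorum no business can be validly transacted.)

Invalid — quorum requirement not satisfied.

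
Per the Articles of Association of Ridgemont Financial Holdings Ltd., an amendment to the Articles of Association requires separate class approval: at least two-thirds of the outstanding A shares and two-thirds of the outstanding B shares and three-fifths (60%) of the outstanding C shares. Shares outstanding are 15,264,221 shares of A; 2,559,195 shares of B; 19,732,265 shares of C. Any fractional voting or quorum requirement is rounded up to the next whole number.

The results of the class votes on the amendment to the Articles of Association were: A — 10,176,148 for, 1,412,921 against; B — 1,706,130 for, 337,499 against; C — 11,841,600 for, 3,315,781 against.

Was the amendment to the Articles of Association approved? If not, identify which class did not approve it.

A: 2/3 of 15264221 = 10176147.33, rounded up to 10176148; 10,176,148 required, 10,176,148 in favor — approved.
B: 2/3 of 2559195 = 1706130; 1,706,130 required, 1,706,130 in favor — approved.
C: 3/5 of 19732265 = 11839359; 11,839,359 required, 11,841,600 in favor — approved.

Approved — every class gave the required vote.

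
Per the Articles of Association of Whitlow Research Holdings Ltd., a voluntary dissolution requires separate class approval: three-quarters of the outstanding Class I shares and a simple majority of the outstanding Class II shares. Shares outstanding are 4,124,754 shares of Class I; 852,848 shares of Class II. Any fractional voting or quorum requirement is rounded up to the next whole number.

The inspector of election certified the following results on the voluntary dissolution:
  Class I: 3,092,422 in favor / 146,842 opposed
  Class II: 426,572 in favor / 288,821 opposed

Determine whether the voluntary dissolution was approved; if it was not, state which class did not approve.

Not approved — the Class I shares did not give the required vote.

Class I: 3/4 of 4124754 = 3093565.50, rounded up to 3093566; 3,093,566 required, 3,092,422 in favor — not approved.
Class II: a majority of 852848 is 426425; 426,425 required, 426,572 in favor — approved.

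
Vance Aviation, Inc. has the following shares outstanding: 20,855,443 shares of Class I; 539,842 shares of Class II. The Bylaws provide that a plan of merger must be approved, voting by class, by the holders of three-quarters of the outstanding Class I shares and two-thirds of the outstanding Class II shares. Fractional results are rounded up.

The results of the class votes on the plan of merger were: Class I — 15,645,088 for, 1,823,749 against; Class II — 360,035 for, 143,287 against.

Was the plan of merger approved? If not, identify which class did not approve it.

Class I: 3/4 of 20855443 = 15641582.25, rounded up to 15641583; 15,641,583 required, 15,645,088 in favor — approved.
Class II: 2/3 of 539842 = 359894.67, rounded up to 359895; 359,895 required, 360,035 in favor — approved.

Approved — every class gave the required vote.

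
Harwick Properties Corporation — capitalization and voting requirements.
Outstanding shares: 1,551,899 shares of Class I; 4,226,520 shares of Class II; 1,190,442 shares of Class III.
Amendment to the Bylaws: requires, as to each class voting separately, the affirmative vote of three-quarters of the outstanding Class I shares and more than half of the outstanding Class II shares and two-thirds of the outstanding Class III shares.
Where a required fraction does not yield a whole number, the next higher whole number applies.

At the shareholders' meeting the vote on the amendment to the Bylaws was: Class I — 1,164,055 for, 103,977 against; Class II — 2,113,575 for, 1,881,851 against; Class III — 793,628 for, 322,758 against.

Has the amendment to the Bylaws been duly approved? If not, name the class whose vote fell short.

Approved — every class gave the required vote.

Class I: 3/4 of 1551899 = 1163924.25, rounded up to 1163925; 1,163,925 required, 1,164,055 in favor — approved.
Class II: a majority of 4226520 is 2113261; 2,113,261 required, 2,113,575 in favor — approved.
Class III: 2/3 of 1190442 = 793628; 793,628 required, 793,628 in favor — approved.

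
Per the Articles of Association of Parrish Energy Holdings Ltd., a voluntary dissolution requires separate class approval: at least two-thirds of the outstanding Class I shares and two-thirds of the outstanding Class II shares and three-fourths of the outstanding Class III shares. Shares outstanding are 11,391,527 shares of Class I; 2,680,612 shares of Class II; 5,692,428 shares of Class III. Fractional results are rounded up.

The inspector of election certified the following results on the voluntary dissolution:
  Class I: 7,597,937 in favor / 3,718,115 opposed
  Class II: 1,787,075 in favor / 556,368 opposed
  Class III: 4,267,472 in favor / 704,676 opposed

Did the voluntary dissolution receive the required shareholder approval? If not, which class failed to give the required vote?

Class I: 2/3 of 11391527 = 7594351.33, rounded up to 7594352; 7,594,352 required, 7,597,937 in favor — approved.
Class II: 2/3 of 2680612 = 1787074.67, rounded up to 1787075; 1,787,075 required, 1,787,075 in favor — approved.
Class III: 3/4 of 5692428 = 4269321; 4,269,321 required, 4,267,472 in favor — not approved.

Not approved — the Class III shares did not give the required vote.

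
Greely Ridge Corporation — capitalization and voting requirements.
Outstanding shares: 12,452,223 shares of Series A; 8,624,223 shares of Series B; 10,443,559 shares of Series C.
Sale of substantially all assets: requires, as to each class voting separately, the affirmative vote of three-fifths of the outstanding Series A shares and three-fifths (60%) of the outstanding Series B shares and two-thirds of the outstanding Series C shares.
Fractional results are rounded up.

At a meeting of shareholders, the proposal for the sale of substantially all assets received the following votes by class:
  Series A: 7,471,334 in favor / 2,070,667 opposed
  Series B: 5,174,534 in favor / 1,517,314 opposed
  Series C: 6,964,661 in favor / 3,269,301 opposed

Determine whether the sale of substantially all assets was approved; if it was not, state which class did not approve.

Approved — every class gave the required vote.

Series A: 3/5 of 12452223 = 7471333.80, rounded up to 7471334; 7,471,334 required, 7,471,334 in favor — approved.
Series B: 3/5 of 8624223 = 5174533.80, rounded up to 5174534; 5,174,534 required, 5,174,534 in favor — approved.
Series C: 2/3 of 10443559 = 6962372.67, rounded up to 6962373; 6,962,373 required, 6,964,661 in favor — approved.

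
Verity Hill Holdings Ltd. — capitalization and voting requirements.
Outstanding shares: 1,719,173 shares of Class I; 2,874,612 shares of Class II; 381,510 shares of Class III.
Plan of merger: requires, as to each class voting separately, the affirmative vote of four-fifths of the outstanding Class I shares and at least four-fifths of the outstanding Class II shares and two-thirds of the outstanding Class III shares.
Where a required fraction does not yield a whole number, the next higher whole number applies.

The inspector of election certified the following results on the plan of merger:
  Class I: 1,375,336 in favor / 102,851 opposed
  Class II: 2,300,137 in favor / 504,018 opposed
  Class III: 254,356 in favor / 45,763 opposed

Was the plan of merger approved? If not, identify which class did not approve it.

Not approved — the Class I shares did not give the required vote.

Class I: 4/5 of 1719173 = 1375338.40, rounded up to 1375339; 1,375,339 required, 1,375,336 in favor — not approved.
Class II: 4/5 of 2874612 = 2299689.60, rounded up to 2299690; 2,299,690 required, 2,300,137 in favor — approved.
Class III: 2/3 of 381510 = 254340; 254,340 required, 254,356 in favor — approved.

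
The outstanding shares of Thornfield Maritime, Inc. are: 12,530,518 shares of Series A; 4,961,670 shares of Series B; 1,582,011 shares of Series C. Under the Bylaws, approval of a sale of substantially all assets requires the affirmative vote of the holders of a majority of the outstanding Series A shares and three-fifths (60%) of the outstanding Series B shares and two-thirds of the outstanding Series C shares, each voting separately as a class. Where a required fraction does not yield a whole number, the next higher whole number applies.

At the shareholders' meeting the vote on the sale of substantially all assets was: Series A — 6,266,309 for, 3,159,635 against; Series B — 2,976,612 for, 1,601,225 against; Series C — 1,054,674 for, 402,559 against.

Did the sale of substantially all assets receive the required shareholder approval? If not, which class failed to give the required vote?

Not approved — the Series B shares did not give the required vote.

Series A: a majority of 12530518 is 6265260; 6,265,260 required, 6,266,309 in favor — approved.
Series B: 3/5 of 4961670 = 2977002; 2,977,002 required, 2,976,612 in favor — not approved.
Series C: 2/3 of 1582011 = 1054674; 1,054,674 required, 1,054,674 in favor — approved.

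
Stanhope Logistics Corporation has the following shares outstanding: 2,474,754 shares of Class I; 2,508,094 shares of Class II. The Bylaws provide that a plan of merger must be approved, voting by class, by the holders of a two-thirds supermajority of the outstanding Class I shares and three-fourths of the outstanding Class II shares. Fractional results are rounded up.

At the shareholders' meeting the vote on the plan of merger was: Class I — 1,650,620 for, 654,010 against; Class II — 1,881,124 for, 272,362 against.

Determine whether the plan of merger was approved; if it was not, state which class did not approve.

Class I: 2/3 of 2474754 = 1649836; 1,649,836 required, 1,650,620 in favor — approved.
Class II: 3/4 of 2508094 = 1881070.50, rounded up to 1881071; 1,881,071 required, 1,881,124 in favor — approved.

Approved — every class gave the required vote.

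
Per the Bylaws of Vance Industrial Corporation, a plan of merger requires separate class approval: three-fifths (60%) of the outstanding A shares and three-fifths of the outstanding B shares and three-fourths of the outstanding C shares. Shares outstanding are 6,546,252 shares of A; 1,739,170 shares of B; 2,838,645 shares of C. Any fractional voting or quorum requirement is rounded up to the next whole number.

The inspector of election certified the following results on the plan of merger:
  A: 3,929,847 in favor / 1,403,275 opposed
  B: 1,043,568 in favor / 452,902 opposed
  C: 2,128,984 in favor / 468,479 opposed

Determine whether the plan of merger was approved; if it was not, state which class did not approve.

A: 3/5 of 6546252 = 3927751.20, rounded up to 3927752; 3,927,752 required, 3,929,847 in favor — approved.
B: 3/5 of 1739170 = 1043502; 1,043,502 required, 1,043,568 in favor — approved.
C: 3/4 of 2838645 = 2128983.75, rounded up to 2128984; 2,128,984 required, 2,128,984 in favor — approved.

Approved — every class gave the required vote.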